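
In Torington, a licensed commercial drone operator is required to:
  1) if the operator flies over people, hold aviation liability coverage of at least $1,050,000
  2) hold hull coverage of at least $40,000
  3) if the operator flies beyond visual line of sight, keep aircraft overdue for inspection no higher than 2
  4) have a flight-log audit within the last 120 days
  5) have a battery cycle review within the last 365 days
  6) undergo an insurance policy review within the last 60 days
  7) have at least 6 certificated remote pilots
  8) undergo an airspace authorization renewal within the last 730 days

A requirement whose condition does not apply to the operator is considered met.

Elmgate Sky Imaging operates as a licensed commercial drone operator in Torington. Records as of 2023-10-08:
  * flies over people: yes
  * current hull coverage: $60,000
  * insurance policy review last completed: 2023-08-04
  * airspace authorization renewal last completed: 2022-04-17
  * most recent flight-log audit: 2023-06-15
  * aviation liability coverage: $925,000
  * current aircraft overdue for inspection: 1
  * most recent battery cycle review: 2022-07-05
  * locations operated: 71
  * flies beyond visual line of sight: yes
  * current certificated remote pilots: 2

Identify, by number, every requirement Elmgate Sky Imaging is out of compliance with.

1, 5, 6, 7

1. condition 'flies over people' holds; aviation liability coverage $925,000 < $1,050,000 → not met
2. hull coverage $60,000 ≥ $40,000 → met
3. condition 'flies beyond visual line of sight' holds; aircraft overdue for inspection 1 ≤ 2 → met
4. flight-log audit 115 days ago vs limit 120 → met
5. battery cycle review 460 days ago vs limit 365 → not met
6. insurance policy review 65 days ago vs limit 60 → not met
7. certificated remote pilots 2 < 6 → not met
8. airspace authorization renewal 539 days ago vs limit 730 → met
Not met: 1, 5, 6, 7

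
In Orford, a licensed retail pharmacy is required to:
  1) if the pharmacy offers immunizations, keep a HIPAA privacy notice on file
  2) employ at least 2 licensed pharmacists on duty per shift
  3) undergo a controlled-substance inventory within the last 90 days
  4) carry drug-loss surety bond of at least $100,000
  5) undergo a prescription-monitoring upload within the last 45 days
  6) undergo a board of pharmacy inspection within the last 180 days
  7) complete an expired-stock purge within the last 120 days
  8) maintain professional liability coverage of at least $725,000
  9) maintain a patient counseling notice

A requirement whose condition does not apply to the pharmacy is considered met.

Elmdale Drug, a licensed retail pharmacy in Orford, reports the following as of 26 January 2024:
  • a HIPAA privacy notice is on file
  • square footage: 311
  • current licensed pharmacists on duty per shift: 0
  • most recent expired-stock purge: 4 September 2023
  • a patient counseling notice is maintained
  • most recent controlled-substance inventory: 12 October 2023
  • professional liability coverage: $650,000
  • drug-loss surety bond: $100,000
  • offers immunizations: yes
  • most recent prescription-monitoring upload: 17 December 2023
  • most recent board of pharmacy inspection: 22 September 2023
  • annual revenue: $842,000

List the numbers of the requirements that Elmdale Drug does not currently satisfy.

2, 3, 7, 8

1. condition 'offers immunizations' holds; HIPAA privacy notice present → met
2. licensed pharmacists on duty per shift 0 < 2 → not met
3. controlled-substance inventory 106 days ago vs limit 90 → not met
4. drug-loss surety bond $100,000 ≥ $100,000 → met
5. prescription-monitoring upload 40 days ago vs limit 45 → met
6. board of pharmacy inspection 126 days ago vs limit 180 → met
7. expired-stock purge 144 days ago vs limit 120 → not met
8. professional liability coverage $650,000 < $725,000 → not met
9. patient counseling notice present → met
Not met: 2, 3, 7, 8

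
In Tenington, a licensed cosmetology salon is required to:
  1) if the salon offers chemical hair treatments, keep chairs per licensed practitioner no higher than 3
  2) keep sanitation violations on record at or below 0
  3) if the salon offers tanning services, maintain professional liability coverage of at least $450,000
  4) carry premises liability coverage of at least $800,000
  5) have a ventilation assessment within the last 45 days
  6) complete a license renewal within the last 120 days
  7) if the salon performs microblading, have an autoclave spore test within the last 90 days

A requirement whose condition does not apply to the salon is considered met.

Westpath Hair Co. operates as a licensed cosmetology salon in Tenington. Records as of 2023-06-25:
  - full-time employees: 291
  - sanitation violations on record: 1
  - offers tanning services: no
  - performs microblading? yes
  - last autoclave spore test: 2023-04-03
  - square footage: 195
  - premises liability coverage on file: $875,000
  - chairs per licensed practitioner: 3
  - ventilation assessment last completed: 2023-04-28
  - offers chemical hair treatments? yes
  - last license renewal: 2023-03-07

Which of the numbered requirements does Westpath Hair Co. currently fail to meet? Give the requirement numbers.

1. condition 'offers chemical hair treatments' holds; chairs per licensed practitioner 3 ≤ 3 → met
2. sanitation violations on record 1 > 0 → not met
3. condition 'offers tanning services' does not hold → requirement n/a → met
4. premises liability coverage $875,000 ≥ $800,000 → met
5. ventilation assessment 58 days ago vs limit 45 → not met
6. license renewal 110 days ago vs limit 120 → met
7. condition 'performs microblading' holds; autoclave spore test 83 days ago vs limit 90 → met
Not met: 2, 5

2, 5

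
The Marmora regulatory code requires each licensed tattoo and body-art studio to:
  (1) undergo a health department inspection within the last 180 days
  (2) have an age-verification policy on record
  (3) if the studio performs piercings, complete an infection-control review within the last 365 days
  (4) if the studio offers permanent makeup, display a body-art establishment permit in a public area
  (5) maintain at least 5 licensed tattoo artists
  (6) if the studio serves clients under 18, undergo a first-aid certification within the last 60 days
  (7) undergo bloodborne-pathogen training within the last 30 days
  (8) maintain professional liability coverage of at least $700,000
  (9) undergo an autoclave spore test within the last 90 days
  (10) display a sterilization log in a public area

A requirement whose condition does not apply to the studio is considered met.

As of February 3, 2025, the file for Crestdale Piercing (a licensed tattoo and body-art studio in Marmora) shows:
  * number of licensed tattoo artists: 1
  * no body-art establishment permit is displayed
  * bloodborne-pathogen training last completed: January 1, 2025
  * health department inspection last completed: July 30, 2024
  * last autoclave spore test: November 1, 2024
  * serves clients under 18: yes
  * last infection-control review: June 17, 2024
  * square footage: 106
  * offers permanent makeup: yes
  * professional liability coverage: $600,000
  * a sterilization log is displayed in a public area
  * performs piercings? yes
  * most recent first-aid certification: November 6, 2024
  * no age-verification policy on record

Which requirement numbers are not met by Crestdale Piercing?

1, 2, 4, 5, 6, 7, 8, 9

1. health department inspection 188 days ago vs limit 180 → not met
2. age-verification policy absent → not met
3. condition 'performs piercings' holds; infection-control review 231 days ago vs limit 365 → met
4. condition 'offers permanent makeup' holds; body-art establishment permit absent → not met
5. licensed tattoo artists 1 < 5 → not met
6. condition 'serves clients under 18' holds; first-aid certification 89 days ago vs limit 60 → not met
7. bloodborne-pathogen training 33 days ago vs limit 30 → not met
8. professional liability coverage $600,000 < $700,000 → not met
9. autoclave spore test 94 days ago vs limit 90 → not met
10. sterilization log present → met
Not met: 1, 2, 4, 5, 6, 7, 8, 9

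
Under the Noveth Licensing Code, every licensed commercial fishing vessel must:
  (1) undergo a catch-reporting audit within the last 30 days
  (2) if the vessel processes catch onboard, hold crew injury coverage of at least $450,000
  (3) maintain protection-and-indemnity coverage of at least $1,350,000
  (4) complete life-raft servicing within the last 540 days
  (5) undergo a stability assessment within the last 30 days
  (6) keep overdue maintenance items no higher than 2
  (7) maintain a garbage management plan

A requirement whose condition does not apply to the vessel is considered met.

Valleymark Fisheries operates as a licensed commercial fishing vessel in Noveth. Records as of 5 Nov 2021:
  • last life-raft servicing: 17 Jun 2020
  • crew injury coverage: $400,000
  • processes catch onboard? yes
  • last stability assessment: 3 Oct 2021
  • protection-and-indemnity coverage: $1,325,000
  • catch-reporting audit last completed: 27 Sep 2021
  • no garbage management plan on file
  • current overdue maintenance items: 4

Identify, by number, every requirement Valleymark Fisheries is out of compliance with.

1. catch-reporting audit 39 days ago vs limit 30 → not met
2. condition 'processes catch onboard' holds; crew injury coverage $400,000 < $450,000 → not met
3. protection-and-indemnity coverage $1,325,000 < $1,350,000 → not met
4. life-raft servicing 506 days ago vs limit 540 → met
5. stability assessment 33 days ago vs limit 30 → not met
6. overdue maintenance items 4 > 2 → not met
7. garbage management plan absent → not met
Not met: 1, 2, 3, 5, 6, 7

1, 2, 3, 5, 6, 7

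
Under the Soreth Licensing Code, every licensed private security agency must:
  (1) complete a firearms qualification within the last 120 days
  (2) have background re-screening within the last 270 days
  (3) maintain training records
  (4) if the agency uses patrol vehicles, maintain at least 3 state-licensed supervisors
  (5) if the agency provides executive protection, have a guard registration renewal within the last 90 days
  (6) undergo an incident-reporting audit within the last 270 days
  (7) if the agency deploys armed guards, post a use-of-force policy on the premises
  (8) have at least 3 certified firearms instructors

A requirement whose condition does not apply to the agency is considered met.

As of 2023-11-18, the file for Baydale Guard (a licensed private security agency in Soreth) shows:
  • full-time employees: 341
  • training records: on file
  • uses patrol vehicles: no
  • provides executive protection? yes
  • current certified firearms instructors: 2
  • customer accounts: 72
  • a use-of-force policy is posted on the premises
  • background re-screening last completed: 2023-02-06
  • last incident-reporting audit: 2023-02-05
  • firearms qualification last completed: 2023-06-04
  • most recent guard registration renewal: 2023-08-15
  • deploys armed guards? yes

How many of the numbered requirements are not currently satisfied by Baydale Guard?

5

1. firearms qualification 167 days ago vs limit 120 → not met
2. background re-screening 285 days ago vs limit 270 → not met
3. training records present → met
4. condition 'uses patrol vehicles' does not hold → requirement n/a → met
5. condition 'provides executive protection' holds; guard registration renewal 95 days ago vs limit 90 → not met
6. incident-reporting audit 286 days ago vs limit 270 → not met
7. condition 'deploys armed guards' holds; use-of-force policy present → met
8. certified firearms instructors 2 < 3 → not met
Not met: 5 of 8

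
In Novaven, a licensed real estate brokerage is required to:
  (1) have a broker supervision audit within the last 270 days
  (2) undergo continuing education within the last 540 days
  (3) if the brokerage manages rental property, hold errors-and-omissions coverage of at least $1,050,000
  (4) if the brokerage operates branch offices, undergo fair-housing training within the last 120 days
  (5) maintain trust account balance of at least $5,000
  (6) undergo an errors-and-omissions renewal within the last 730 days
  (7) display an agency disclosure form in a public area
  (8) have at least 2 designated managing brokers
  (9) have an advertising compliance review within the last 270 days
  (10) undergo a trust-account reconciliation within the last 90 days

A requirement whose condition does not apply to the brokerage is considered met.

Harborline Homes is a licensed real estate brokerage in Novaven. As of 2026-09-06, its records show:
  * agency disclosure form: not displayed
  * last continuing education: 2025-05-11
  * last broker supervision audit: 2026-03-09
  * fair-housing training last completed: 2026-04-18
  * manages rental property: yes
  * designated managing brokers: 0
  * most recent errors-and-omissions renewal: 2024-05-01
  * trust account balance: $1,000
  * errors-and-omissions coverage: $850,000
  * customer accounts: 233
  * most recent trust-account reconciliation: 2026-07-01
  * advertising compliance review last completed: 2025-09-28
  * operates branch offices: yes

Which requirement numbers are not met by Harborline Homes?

1. broker supervision audit 181 days ago vs limit 270 → met
2. continuing education 483 days ago vs limit 540 → met
3. condition 'manages rental property' holds; errors-and-omissions coverage $850,000 < $1,050,000 → not met
4. condition 'operates branch offices' holds; fair-housing training 141 days ago vs limit 120 → not met
5. trust account balance $1,000 < $5,000 → not met
6. errors-and-omissions renewal 858 days ago vs limit 730 → not met
7. agency disclosure form absent → not met
8. designated managing brokers 0 < 2 → not met
9. advertising compliance review 343 days ago vs limit 270 → not met
10. trust-account reconciliation 67 days ago vs limit 90 → met
Not met: 3, 4, 5, 6, 7, 8, 9

3, 4, 5, 6, 7, 8, 9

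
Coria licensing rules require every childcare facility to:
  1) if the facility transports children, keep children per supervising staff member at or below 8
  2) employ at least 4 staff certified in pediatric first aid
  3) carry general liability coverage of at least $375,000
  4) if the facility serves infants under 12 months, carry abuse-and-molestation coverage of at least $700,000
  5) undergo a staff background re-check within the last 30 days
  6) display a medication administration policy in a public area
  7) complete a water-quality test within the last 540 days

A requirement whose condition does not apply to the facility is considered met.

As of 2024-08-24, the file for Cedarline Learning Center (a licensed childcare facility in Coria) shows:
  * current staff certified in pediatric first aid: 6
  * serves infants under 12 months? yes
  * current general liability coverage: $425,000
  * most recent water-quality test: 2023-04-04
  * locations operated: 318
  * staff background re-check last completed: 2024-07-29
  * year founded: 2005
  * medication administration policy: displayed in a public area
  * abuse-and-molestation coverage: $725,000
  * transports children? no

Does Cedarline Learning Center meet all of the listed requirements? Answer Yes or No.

Yes

1. condition 'transports children' does not hold → requirement n/a → met
2. staff certified in pediatric first aid 6 ≥ 4 → met
3. general liability coverage $425,000 ≥ $375,000 → met
4. condition 'serves infants under 12 months' holds; abuse-and-molestation coverage $725,000 ≥ $700,000 → met
5. staff background re-check 26 days ago vs limit 30 → met
6. medication administration policy present → met
7. water-quality test 508 days ago vs limit 540 → met
All met.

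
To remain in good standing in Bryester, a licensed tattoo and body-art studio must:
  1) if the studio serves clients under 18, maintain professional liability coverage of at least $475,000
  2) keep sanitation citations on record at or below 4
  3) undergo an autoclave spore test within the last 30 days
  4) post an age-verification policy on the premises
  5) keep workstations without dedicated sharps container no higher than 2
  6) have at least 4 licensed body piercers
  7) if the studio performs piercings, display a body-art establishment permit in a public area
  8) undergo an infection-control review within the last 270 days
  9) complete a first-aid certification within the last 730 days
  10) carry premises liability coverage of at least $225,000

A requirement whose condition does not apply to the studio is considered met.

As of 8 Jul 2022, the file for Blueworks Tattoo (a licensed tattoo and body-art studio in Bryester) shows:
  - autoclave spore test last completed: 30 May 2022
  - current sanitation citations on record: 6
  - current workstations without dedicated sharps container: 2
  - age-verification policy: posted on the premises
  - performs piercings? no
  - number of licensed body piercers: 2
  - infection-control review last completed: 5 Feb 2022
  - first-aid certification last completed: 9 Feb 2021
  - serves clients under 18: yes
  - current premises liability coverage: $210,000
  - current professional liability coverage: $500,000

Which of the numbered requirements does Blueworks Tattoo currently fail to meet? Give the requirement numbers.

2, 3, 6, 10

1. condition 'serves clients under 18' holds; professional liability coverage $500,000 ≥ $475,000 → met
2. sanitation citations on record 6 > 4 → not met
3. autoclave spore test 39 days ago vs limit 30 → not met
4. age-verification policy present → met
5. workstations without dedicated sharps container 2 ≤ 2 → met
6. licensed body piercers 2 < 4 → not met
7. condition 'performs piercings' does not hold → requirement n/a → met
8. infection-control review 153 days ago vs limit 270 → met
9. first-aid certification 514 days ago vs limit 730 → met
10. premises liability coverage $210,000 < $225,000 → not met
Not met: 2, 3, 6, 10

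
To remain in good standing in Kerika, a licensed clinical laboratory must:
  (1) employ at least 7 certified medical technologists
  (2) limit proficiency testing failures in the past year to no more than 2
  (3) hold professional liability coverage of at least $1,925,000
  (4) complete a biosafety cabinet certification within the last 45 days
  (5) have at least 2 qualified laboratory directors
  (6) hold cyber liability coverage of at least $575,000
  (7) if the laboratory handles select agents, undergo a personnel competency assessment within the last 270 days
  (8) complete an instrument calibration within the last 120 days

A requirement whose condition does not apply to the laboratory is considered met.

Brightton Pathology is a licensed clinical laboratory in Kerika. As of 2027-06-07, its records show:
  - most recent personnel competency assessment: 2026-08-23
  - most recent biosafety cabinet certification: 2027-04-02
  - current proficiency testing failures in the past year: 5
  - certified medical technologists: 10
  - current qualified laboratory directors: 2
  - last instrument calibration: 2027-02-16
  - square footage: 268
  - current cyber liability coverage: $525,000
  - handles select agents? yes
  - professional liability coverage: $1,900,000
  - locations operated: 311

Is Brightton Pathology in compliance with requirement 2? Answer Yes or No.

No

2. proficiency testing failures in the past year 5 > 2 → not met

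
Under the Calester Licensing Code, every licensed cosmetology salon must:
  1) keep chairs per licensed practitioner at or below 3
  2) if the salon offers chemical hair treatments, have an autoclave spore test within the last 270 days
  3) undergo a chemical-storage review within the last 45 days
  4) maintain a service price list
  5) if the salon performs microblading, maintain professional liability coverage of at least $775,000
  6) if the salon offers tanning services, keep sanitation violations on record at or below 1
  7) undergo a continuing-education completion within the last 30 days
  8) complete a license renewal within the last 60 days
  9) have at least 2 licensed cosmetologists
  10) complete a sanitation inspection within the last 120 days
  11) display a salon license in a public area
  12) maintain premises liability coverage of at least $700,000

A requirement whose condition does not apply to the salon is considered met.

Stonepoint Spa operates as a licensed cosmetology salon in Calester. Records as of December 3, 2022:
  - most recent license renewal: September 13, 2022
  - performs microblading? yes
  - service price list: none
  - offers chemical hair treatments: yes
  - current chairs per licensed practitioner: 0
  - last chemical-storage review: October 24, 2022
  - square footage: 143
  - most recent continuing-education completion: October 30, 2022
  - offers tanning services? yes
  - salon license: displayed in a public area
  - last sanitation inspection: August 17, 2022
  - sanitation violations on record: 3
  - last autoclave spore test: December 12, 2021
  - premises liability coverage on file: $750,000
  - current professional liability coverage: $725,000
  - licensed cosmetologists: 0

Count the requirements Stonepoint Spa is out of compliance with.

7

1. chairs per licensed practitioner 0 ≤ 3 → met
2. condition 'offers chemical hair treatments' holds; autoclave spore test 356 days ago vs limit 270 → not met
3. chemical-storage review 40 days ago vs limit 45 → met
4. service price list absent → not met
5. condition 'performs microblading' holds; professional liability coverage $725,000 < $775,000 → not met
6. condition 'offers tanning services' holds; sanitation violations on record 3 > 1 → not met
7. continuing-education completion 34 days ago vs limit 30 → not met
8. license renewal 81 days ago vs limit 60 → not met
9. licensed cosmetologists 0 < 2 → not met
10. sanitation inspection 108 days ago vs limit 120 → met
11. salon license present → met
12. premises liability coverage $750,000 ≥ $700,000 → met
Not met: 7 of 12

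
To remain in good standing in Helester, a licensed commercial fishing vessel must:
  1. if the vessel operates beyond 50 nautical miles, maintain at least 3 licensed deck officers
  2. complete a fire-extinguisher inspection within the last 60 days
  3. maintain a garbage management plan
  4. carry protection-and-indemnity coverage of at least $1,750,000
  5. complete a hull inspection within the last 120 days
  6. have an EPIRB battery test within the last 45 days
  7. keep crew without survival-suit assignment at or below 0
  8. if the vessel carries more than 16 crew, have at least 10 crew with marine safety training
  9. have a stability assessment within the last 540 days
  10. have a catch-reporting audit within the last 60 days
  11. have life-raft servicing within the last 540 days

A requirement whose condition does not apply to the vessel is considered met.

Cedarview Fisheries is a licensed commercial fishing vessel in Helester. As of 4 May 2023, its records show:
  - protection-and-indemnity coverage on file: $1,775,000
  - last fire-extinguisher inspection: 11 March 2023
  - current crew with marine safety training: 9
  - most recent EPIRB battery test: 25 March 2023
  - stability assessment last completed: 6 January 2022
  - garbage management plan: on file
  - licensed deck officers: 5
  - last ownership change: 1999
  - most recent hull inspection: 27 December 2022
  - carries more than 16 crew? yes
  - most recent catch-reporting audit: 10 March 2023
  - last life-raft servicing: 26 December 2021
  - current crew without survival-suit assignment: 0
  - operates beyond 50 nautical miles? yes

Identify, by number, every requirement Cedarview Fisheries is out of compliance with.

5, 8

1. condition 'operates beyond 50 nautical miles' holds; licensed deck officers 5 ≥ 3 → met
2. fire-extinguisher inspection 54 days ago vs limit 60 → met
3. garbage management plan present → met
4. protection-and-indemnity coverage $1,775,000 ≥ $1,750,000 → met
5. hull inspection 128 days ago vs limit 120 → not met
6. EPIRB battery test 40 days ago vs limit 45 → met
7. crew without survival-suit assignment 0 ≤ 0 → met
8. condition 'carries more than 16 crew' holds; crew with marine safety training 9 < 10 → not met
9. stability assessment 483 days ago vs limit 540 → met
10. catch-reporting audit 55 days ago vs limit 60 → met
11. life-raft servicing 494 days ago vs limit 540 → met
Not met: 5, 8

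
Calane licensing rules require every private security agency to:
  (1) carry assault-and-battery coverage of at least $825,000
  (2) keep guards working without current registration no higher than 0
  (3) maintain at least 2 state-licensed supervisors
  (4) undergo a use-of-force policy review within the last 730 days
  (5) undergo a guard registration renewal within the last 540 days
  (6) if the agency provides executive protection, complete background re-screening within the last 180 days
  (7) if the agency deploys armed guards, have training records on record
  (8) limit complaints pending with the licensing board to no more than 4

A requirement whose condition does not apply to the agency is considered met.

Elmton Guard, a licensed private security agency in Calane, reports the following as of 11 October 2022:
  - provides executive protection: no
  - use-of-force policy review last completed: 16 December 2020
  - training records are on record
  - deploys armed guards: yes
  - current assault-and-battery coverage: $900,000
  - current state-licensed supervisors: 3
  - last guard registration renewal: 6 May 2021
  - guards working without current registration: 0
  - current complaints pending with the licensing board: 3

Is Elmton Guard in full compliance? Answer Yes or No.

1. assault-and-battery coverage $900,000 ≥ $825,000 → met
2. guards working without current registration 0 ≤ 0 → met
3. state-licensed supervisors 3 ≥ 2 → met
4. use-of-force policy review 664 days ago vs limit 730 → met
5. guard registration renewal 523 days ago vs limit 540 → met
6. condition 'provides executive protection' does not hold → requirement n/a → met
7. condition 'deploys armed guards' holds; training records present → met
8. complaints pending with the licensing board 3 ≤ 4 → met
All met.

Yes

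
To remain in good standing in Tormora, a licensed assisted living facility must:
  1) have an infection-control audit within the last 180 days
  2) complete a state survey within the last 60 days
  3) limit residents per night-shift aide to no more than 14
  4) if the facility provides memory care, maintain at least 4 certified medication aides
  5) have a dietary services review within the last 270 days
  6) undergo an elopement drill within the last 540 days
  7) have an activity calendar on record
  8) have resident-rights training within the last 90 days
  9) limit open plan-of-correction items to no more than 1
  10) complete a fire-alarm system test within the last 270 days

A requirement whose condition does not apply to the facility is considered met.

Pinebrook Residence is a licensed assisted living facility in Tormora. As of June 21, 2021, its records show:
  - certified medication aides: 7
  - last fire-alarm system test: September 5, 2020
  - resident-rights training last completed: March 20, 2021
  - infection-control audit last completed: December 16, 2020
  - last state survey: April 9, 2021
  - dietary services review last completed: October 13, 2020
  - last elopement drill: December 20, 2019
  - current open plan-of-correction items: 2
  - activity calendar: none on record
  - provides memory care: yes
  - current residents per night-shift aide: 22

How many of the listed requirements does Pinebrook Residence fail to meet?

1. infection-control audit 187 days ago vs limit 180 → not met
2. state survey 73 days ago vs limit 60 → not met
3. residents per night-shift aide 22 > 14 → not met
4. condition 'provides memory care' holds; certified medication aides 7 ≥ 4 → met
5. dietary services review 251 days ago vs limit 270 → met
6. elopement drill 549 days ago vs limit 540 → not met
7. activity calendar absent → not met
8. resident-rights training 93 days ago vs limit 90 → not met
9. open plan-of-correction items 2 > 1 → not met
10. fire-alarm system test 289 days ago vs limit 270 → not met
Not met: 8 of 10

8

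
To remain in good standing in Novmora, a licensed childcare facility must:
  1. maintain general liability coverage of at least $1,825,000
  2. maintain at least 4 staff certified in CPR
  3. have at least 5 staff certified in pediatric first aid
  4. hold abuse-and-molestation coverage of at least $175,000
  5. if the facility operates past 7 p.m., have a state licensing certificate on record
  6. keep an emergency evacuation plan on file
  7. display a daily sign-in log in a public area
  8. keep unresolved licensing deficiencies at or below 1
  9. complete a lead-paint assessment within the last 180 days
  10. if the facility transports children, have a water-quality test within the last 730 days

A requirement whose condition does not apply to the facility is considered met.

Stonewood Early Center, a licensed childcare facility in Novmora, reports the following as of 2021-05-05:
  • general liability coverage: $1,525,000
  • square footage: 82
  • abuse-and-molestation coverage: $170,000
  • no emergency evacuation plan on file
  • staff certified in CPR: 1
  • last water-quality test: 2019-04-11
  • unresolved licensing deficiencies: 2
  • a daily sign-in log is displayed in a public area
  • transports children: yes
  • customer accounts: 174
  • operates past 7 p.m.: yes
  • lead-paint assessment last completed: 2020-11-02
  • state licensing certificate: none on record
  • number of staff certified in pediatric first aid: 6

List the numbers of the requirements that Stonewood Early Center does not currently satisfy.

1, 2, 4, 5, 6, 8, 9, 10

1. general liability coverage $1,525,000 < $1,825,000 → not met
2. staff certified in CPR 1 < 4 → not met
3. staff certified in pediatric first aid 6 ≥ 5 → met
4. abuse-and-molestation coverage $170,000 < $175,000 → not met
5. condition 'operates past 7 p.m.' holds; state licensing certificate absent → not met
6. emergency evacuation plan absent → not met
7. daily sign-in log present → met
8. unresolved licensing deficiencies 2 > 1 → not met
9. lead-paint assessment 184 days ago vs limit 180 → not met
10. condition 'transports children' holds; water-quality test 755 days ago vs limit 730 → not met
Not met: 1, 2, 4, 5, 6, 8, 9, 10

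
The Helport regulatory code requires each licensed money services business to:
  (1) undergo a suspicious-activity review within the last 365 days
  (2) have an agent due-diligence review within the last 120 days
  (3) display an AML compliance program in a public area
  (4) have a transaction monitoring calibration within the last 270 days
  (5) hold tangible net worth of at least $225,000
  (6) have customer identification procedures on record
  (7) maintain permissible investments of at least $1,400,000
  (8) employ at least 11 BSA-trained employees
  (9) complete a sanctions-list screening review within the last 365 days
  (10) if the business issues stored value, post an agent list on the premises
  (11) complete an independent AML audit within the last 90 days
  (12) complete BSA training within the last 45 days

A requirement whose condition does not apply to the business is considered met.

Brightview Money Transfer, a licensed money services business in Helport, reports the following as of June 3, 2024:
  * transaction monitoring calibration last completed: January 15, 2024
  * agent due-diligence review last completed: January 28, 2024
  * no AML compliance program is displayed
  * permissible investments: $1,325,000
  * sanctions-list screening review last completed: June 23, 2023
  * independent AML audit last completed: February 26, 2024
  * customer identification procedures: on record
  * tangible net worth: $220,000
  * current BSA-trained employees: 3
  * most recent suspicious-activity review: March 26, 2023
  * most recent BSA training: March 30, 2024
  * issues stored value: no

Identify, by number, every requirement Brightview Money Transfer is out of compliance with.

1. suspicious-activity review 435 days ago vs limit 365 → not met
2. agent due-diligence review 127 days ago vs limit 120 → not met
3. AML compliance program absent → not met
4. transaction monitoring calibration 140 days ago vs limit 270 → met
5. tangible net worth $220,000 < $225,000 → not met
6. customer identification procedures present → met
7. permissible investments $1,325,000 < $1,400,000 → not met
8. BSA-trained employees 3 < 11 → not met
9. sanctions-list screening review 346 days ago vs limit 365 → met
10. condition 'issues stored value' does not hold → requirement n/a → met
11. independent AML audit 98 days ago vs limit 90 → not met
12. BSA training 65 days ago vs limit 45 → not met
Not met: 1, 2, 3, 5, 7, 8, 11, 12

1, 2, 3, 5, 7, 8, 11, 12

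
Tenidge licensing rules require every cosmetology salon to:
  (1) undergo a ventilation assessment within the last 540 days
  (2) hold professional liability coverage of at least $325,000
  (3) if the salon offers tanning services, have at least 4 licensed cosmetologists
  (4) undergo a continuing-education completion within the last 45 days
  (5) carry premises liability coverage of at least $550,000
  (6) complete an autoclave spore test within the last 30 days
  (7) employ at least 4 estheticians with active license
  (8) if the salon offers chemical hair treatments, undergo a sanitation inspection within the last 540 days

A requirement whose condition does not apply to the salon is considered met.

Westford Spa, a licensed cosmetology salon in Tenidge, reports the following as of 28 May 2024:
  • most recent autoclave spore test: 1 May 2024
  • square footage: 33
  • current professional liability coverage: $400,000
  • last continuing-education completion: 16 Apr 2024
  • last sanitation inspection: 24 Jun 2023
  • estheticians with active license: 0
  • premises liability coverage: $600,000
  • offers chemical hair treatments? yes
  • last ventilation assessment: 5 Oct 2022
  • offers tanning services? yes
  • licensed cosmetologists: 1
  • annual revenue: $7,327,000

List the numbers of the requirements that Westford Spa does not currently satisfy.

1. ventilation assessment 601 days ago vs limit 540 → not met
2. professional liability coverage $400,000 ≥ $325,000 → met
3. condition 'offers tanning services' holds; licensed cosmetologists 1 < 4 → not met
4. continuing-education completion 42 days ago vs limit 45 → met
5. premises liability coverage $600,000 ≥ $550,000 → met
6. autoclave spore test 27 days ago vs limit 30 → met
7. estheticians with active license 0 < 4 → not met
8. condition 'offers chemical hair treatments' holds; sanitation inspection 339 days ago vs limit 540 → met
Not met: 1, 3, 7

1, 3, 7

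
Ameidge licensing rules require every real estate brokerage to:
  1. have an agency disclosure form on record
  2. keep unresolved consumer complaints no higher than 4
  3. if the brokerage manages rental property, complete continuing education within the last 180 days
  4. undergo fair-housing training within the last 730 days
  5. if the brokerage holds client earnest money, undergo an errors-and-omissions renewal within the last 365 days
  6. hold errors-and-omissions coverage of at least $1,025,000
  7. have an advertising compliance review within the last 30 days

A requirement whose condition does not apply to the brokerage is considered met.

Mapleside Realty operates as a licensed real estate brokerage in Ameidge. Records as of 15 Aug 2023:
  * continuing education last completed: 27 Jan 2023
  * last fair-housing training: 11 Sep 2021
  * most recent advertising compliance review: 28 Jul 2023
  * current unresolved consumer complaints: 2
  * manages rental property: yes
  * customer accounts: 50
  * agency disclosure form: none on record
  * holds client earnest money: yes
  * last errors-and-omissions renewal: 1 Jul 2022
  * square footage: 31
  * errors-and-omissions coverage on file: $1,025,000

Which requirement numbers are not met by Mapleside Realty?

1, 3, 5

1. agency disclosure form absent → not met
2. unresolved consumer complaints 2 ≤ 4 → met
3. condition 'manages rental property' holds; continuing education 200 days ago vs limit 180 → not met
4. fair-housing training 703 days ago vs limit 730 → met
5. condition 'holds client earnest money' holds; errors-and-omissions renewal 410 days ago vs limit 365 → not met
6. errors-and-omissions coverage $1,025,000 ≥ $1,025,000 → met
7. advertising compliance review 18 days ago vs limit 30 → met
Not met: 1, 3, 5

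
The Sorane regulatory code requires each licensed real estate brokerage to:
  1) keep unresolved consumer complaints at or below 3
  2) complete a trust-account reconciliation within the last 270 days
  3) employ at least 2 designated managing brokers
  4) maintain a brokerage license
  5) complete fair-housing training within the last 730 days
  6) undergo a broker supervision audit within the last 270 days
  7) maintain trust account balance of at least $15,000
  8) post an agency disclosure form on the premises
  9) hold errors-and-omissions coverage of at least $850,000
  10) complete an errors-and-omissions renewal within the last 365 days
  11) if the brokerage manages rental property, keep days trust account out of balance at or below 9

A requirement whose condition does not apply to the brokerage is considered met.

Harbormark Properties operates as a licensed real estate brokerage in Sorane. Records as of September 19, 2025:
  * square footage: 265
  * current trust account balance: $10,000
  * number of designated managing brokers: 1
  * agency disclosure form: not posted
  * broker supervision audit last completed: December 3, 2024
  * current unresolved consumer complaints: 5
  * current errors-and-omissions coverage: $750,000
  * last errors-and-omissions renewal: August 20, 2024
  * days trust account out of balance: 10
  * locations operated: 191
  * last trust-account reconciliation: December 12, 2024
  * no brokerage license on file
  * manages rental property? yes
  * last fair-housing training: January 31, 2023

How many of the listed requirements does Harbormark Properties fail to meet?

11

1. unresolved consumer complaints 5 > 3 → not met
2. trust-account reconciliation 281 days ago vs limit 270 → not met
3. designated managing brokers 1 < 2 → not met
4. brokerage license absent → not met
5. fair-housing training 962 days ago vs limit 730 → not met
6. broker supervision audit 290 days ago vs limit 270 → not met
7. trust account balance $10,000 < $15,000 → not met
8. agency disclosure form absent → not met
9. errors-and-omissions coverage $750,000 < $850,000 → not met
10. errors-and-omissions renewal 395 days ago vs limit 365 → not met
11. condition 'manages rental property' holds; days trust account out of balance 10 > 9 → not met
Not met: 11 of 11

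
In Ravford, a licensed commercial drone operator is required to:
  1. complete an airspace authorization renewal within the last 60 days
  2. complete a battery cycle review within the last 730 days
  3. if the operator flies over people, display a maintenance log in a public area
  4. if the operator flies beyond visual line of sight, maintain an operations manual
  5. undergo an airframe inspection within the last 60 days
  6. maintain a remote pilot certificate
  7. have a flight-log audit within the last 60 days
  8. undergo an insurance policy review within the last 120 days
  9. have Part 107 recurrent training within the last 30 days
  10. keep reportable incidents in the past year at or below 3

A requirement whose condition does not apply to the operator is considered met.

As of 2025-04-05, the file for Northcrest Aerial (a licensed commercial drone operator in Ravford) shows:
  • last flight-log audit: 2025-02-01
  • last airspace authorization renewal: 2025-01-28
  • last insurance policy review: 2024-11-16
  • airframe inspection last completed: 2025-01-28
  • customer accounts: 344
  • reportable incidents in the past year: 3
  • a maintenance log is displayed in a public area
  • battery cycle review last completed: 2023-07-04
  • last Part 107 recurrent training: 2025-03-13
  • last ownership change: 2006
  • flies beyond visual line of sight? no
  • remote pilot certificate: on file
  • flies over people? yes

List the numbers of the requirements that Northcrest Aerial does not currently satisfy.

1, 5, 7, 8

1. airspace authorization renewal 67 days ago vs limit 60 → not met
2. battery cycle review 641 days ago vs limit 730 → met
3. condition 'flies over people' holds; maintenance log present → met
4. condition 'flies beyond visual line of sight' does not hold → requirement n/a → met
5. airframe inspection 67 days ago vs limit 60 → not met
6. remote pilot certificate present → met
7. flight-log audit 63 days ago vs limit 60 → not met
8. insurance policy review 140 days ago vs limit 120 → not met
9. Part 107 recurrent training 23 days ago vs limit 30 → met
10. reportable incidents in the past year 3 ≤ 3 → met
Not met: 1, 5, 7, 8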